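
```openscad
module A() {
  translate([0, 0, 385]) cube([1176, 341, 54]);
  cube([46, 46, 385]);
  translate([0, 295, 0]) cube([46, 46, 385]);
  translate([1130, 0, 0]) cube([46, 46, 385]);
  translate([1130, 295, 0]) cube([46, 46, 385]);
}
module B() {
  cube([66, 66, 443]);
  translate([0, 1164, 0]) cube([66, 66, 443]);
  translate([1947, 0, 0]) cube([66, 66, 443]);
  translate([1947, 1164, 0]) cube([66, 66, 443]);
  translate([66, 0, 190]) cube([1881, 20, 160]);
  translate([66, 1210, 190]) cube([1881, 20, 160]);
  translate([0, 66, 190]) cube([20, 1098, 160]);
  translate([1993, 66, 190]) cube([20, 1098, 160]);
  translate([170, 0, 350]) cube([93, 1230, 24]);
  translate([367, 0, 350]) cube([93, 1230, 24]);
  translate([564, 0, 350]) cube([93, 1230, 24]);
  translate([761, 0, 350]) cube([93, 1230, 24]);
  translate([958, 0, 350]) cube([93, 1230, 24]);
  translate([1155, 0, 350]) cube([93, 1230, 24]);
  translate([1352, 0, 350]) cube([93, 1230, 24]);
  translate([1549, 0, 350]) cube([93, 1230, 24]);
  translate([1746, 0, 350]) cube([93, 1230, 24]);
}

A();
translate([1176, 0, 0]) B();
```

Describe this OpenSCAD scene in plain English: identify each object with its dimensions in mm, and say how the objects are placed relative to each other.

A is a long wooden bench with a 1176 mm (x) × 341 mm (y) seat, 54 mm thick, its top surface 439 mm above the floor. Four 46 mm square legs at the seat corners, flush with the edges, run from z = 0 to the seat underside.

B is a bed frame 2013 mm long (x) by 1230 mm wide (y). Four 66×66 mm corner posts, 443 mm tall, at the corners of the footprint. Four rails of 20 mm thickness and 160 mm height run between adjacent posts with their undersides at z = 190 mm, their outer faces flush with the outside of the frame (the two x-running rails run between the posts' inner faces; the two y-running rails run between the posts' inner faces). 9 slats, each 93 mm wide (x) and 24 mm thick, lie across the top of the two x-running rails, running the full 1230 mm width of the frame in y; the slats are evenly spaced along x between the inner faces of the end posts with equal gaps (rounded down to the nearest mm) at the −x end and between each pair — any rounding remainder accumulates at the +x end.

The bed frame is against the bench's +x side, with their −y faces flush.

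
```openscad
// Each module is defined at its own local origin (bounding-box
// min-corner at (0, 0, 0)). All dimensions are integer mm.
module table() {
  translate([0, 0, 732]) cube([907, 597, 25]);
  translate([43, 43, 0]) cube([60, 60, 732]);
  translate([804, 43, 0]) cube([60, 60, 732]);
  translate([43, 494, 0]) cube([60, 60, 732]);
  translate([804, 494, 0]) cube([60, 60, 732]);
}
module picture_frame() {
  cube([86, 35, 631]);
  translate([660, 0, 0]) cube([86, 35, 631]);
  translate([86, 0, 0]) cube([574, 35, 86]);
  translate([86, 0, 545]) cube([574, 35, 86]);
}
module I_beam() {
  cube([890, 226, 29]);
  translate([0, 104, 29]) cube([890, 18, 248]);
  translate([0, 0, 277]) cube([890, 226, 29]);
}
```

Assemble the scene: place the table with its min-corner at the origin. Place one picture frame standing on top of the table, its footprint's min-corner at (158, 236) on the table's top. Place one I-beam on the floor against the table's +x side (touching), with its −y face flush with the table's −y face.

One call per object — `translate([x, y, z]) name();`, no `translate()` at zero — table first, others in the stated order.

table();
translate([158, 236, 757]) picture_frame();
translate([907, 0, 0]) I_beam();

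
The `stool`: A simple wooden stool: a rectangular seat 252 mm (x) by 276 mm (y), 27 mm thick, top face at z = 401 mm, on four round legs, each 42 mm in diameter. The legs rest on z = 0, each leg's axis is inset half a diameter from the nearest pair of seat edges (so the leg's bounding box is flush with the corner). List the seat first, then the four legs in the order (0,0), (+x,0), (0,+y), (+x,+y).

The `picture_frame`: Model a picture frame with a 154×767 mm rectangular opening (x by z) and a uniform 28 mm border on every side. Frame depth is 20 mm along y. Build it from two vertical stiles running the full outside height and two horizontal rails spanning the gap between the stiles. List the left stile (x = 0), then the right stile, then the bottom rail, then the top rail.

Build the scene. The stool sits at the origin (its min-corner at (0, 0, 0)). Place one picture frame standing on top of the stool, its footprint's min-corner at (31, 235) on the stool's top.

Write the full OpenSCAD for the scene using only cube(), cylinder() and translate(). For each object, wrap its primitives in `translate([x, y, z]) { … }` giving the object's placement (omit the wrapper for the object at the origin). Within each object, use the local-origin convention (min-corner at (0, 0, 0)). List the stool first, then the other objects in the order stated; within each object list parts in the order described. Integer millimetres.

translate([0, 0, 374]) cube([252, 276, 27]);
translate([21, 21, 0]) cylinder(h = 374, r = 21);
translate([231, 21, 0]) cylinder(h = 374, r = 21);
translate([21, 255, 0]) cylinder(h = 374, r = 21);
translate([231, 255, 0]) cylinder(h = 374, r = 21);
translate([31, 235, 401]) {
  cube([28, 20, 823]);
  translate([182, 0, 0]) cube([28, 20, 823]);
  translate([28, 0, 0]) cube([154, 20, 28]);
  translate([28, 0, 795]) cube([154, 20, 28]);
}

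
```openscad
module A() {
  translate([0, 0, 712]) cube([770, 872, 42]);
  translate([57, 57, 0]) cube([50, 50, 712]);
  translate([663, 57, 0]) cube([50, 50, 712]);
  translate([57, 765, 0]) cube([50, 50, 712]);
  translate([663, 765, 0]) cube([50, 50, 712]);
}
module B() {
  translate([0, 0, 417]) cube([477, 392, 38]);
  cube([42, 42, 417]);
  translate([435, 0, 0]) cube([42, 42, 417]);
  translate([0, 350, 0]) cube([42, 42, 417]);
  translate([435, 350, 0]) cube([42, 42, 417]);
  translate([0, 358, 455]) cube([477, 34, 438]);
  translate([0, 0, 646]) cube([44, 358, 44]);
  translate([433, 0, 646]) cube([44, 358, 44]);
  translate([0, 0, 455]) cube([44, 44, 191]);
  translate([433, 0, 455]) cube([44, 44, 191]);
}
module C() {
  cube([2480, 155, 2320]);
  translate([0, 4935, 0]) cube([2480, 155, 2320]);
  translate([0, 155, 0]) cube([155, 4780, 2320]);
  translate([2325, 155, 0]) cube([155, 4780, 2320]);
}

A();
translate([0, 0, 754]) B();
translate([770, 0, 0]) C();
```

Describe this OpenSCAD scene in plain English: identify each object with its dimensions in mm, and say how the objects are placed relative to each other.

A is a table with a 770×872 mm rectangular top, 42 mm thick, top surface at z = 754 mm, supported by four 50×50 mm square legs, each inset 57 mm from the nearest pair of top edges, running from the floor.

B is a chair. The seat is a 477×392×38 mm slab with its top at z = 455 mm, on four 42×42 mm corner legs (flush with the seat edges, standing on z = 0). A flat backrest 34 mm thick, 438 mm tall, spans the full seat width and rises from the seat top along its +y edge, rear face flush with the rear of the seat. Two armrests of 44×44 mm section run along each side from the seat's front edge to the front of the backrest, top faces 235 mm above the seat top and outer faces flush with the seat's x-edges; a 44×44 mm post under the front of each armrest stands on the seat at the front corner.

C is a box-shaped house frame (walls only): outside footprint 2480×5090 mm, wall height 2320 mm, wall thickness 155 mm. The two y-facing walls run the full x-width; the two x-facing walls fit between the inner faces of the y-facing walls.

The chair is on top of the table. The house frame is against the table's +x side, with their −y faces flush.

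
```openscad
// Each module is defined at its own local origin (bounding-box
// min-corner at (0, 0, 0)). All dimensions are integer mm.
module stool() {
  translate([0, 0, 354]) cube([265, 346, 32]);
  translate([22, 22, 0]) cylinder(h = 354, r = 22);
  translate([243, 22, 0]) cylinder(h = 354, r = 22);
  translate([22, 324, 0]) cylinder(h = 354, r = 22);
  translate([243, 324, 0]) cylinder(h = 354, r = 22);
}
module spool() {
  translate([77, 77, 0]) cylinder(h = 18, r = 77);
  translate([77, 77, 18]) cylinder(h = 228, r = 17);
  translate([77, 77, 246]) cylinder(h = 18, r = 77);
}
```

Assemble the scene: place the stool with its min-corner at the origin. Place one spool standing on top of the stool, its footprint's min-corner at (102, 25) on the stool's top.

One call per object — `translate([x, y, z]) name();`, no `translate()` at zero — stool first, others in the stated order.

stool();
translate([102, 25, 386]) spool();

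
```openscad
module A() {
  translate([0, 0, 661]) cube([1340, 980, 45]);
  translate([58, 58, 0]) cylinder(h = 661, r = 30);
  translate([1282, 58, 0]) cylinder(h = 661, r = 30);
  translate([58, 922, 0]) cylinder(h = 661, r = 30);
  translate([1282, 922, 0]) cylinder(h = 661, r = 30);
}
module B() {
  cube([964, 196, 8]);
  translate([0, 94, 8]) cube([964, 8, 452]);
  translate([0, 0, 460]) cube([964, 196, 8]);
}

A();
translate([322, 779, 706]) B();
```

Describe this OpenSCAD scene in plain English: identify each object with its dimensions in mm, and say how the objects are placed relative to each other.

A is a table: top 1340 mm (x) × 980 mm (y), 45 mm thick, upper face at z = 706 mm, on four round legs of 60 mm diameter, each leg's bounding box inset 28 mm from the nearest pair of top edges, running from z = 0 to the bottom of the top.

B is an I-beam lying along x, 964 mm long. Overall section height 468 mm. Two flanges 196 mm wide (y) and 8 mm thick, one on the floor and one at the top; a web 8 mm thick runs between them, centred on the flange width.

The I-beam is on top of the table.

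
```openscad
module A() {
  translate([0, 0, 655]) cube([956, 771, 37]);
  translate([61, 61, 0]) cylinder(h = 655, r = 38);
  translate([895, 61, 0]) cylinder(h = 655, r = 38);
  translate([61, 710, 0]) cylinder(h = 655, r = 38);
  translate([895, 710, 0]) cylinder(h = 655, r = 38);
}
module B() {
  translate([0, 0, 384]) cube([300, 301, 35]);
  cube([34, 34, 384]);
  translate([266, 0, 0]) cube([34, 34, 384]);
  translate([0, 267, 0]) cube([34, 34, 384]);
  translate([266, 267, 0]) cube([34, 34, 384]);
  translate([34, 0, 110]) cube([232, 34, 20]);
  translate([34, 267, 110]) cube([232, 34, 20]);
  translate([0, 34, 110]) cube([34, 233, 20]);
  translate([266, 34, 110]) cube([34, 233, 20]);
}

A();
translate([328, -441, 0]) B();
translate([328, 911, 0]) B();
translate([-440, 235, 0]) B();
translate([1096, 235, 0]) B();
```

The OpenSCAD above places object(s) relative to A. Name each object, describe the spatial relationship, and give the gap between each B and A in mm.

Each stool's nearest face is 140 mm from the table's bounding box.

A is a table. B is a stool. Four stools sit around the table at the −y, +y, −x, +x sides. The gap between each stool and the table is 140 mm.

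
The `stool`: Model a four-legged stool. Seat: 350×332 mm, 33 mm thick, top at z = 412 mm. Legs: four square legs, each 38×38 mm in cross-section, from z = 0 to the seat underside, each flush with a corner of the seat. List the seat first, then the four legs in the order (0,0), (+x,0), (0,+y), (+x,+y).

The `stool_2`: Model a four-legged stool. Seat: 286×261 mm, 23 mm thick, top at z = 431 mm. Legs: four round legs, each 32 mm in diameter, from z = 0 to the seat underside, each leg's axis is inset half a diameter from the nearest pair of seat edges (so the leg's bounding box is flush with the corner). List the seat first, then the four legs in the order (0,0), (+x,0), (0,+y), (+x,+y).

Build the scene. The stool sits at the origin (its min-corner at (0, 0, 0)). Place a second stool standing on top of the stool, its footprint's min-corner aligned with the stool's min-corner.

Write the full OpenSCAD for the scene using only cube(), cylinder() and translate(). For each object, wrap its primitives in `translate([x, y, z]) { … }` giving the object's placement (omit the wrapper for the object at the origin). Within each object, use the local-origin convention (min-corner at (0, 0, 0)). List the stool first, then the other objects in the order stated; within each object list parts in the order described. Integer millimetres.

translate([0, 0, 379]) cube([350, 332, 33]);
cube([38, 38, 379]);
translate([312, 0, 0]) cube([38, 38, 379]);
translate([0, 294, 0]) cube([38, 38, 379]);
translate([312, 294, 0]) cube([38, 38, 379]);
translate([0, 0, 412]) {
  translate([0, 0, 408]) cube([286, 261, 23]);
  translate([16, 16, 0]) cylinder(h = 408, r = 16);
  translate([270, 16, 0]) cylinder(h = 408, r = 16);
  translate([16, 245, 0]) cylinder(h = 408, r = 16);
  translate([270, 245, 0]) cylinder(h = 408, r = 16);
}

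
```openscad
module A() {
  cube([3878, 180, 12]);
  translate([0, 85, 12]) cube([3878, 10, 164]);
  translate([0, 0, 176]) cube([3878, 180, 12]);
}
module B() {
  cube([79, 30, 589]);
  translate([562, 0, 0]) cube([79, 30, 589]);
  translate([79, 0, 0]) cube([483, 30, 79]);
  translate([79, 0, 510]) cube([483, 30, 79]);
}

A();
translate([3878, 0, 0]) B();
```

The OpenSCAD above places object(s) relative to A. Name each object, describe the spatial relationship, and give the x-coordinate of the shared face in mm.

The I-beam's +x face and the picture frame's −x face are both at x = 3878 mm.

A is an I-beam. B is a picture frame. The picture frame is against the I-beam's +x side, with their −y faces flush. The x-coordinate of the shared face is 3878 mm.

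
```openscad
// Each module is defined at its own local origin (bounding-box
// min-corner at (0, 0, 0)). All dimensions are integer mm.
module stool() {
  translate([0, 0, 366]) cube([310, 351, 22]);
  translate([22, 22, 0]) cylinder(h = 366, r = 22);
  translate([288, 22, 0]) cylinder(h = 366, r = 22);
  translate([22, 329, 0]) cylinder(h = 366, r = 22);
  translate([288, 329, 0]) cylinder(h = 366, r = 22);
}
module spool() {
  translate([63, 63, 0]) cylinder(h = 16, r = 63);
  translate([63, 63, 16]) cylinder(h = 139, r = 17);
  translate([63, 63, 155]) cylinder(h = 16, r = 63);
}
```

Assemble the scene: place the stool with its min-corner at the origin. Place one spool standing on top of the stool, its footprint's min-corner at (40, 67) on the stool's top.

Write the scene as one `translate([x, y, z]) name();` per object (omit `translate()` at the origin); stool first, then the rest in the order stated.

stool();
translate([40, 67, 388]) spool();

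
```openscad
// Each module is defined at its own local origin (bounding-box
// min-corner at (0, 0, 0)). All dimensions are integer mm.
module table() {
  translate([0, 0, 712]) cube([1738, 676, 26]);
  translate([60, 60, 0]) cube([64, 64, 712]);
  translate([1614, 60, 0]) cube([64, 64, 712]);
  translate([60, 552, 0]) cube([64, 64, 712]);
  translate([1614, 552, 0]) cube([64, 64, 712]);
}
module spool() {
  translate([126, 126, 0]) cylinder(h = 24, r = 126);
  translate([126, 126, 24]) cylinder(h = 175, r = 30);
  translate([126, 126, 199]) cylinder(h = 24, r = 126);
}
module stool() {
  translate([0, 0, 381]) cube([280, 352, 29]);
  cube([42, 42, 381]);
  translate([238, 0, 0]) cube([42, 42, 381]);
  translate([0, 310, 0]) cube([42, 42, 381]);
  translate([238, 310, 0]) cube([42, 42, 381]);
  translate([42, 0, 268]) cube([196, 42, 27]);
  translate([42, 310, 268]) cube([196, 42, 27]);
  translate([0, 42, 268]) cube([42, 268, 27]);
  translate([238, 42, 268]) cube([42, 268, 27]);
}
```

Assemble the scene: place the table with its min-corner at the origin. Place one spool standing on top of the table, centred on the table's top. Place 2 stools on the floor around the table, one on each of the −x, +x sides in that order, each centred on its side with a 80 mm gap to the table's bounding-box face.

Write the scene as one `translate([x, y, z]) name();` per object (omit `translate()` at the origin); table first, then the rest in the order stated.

table();
translate([743, 212, 738]) spool();
translate([-360, 162, 0]) stool();
translate([1818, 162, 0]) stool();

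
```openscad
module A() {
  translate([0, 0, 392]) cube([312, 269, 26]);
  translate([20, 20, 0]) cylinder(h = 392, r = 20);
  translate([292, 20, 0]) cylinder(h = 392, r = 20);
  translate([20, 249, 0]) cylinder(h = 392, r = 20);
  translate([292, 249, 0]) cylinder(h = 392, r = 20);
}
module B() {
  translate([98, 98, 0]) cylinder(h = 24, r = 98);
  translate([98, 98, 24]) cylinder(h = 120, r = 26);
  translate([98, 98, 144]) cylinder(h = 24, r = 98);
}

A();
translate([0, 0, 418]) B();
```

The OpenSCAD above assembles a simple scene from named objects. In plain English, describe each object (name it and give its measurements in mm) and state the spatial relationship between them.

A is a simple wooden stool: a rectangular seat 312 mm (x) by 269 mm (y), 26 mm thick, top face at z = 418 mm, on four round legs, each 40 mm in diameter. The legs rest on z = 0, each leg's axis is inset half a diameter from the nearest pair of seat edges (so the leg's bounding box is flush with the corner).

B is a spool: two coaxial disc flanges of radius 98 mm and thickness 24 mm, joined by a core cylinder of radius 26 mm and height 120 mm. The lower flange rests on z = 0 and the three cylinders share a vertical axis.

The spool is on top of the stool.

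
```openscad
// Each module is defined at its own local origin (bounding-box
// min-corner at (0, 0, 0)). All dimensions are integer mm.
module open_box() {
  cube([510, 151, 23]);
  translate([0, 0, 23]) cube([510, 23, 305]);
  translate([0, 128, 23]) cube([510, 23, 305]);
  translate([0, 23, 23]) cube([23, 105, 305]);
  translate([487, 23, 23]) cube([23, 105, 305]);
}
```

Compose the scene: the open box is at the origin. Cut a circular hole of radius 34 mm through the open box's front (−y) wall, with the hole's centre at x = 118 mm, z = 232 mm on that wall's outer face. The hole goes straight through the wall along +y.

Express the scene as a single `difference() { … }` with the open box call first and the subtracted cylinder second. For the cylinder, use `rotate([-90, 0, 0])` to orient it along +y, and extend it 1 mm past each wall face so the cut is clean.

difference() {
  open_box();
  translate([118, -1, 232]) rotate([-90, 0, 0]) cylinder(h = 25, r = 34);
}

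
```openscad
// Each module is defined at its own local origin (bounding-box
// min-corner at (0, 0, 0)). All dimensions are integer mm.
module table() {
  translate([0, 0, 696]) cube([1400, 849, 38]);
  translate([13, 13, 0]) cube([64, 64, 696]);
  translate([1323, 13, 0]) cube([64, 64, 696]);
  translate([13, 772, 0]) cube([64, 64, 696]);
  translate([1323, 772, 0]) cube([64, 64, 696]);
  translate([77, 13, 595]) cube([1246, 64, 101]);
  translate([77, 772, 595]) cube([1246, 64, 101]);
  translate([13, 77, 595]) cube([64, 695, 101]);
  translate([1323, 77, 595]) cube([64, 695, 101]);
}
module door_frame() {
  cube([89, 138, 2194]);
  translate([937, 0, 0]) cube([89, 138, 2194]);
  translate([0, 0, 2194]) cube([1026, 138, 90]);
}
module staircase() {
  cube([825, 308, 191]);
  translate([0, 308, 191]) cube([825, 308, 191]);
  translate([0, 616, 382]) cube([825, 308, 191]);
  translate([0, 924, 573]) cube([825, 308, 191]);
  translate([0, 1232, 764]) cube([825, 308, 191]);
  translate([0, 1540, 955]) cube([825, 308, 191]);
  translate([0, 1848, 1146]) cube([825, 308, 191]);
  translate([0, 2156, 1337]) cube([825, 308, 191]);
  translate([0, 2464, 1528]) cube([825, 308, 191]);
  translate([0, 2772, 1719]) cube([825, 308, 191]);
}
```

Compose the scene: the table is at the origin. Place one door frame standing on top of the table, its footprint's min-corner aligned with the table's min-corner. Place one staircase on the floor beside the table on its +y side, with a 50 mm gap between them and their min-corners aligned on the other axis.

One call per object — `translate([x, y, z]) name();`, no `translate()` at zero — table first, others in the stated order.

table();
translate([0, 0, 734]) door_frame();
translate([0, 899, 0]) staircase();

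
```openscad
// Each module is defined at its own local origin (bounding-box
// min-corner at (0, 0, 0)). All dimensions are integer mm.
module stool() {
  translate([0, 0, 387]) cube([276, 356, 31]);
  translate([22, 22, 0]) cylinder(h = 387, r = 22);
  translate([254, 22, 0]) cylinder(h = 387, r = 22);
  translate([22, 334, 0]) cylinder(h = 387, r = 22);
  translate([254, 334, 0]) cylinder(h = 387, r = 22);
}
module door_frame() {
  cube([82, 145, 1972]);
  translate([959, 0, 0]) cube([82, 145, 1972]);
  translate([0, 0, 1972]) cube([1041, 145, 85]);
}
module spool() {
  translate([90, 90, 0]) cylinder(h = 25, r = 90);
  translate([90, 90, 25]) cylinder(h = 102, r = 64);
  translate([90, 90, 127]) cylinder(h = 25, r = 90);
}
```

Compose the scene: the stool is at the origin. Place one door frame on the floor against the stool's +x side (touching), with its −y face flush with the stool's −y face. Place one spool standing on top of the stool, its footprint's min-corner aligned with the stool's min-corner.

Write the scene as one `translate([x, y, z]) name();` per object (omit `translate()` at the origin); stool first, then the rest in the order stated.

stool();
translate([276, 0, 0]) door_frame();
translate([0, 0, 418]) spool();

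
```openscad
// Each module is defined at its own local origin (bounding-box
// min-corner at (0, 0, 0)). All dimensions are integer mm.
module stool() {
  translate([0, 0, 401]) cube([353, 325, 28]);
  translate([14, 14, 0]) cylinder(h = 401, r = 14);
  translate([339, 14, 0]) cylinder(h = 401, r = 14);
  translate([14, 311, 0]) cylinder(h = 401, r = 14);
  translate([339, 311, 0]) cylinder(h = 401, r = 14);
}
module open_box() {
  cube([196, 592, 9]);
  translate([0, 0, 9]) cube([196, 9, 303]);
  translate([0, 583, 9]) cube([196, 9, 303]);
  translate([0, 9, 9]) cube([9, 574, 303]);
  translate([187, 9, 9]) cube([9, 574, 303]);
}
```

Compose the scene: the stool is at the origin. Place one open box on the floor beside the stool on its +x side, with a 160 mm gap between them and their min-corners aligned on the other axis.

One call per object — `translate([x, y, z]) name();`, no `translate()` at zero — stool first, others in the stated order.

stool();
translate([513, 0, 0]) open_box();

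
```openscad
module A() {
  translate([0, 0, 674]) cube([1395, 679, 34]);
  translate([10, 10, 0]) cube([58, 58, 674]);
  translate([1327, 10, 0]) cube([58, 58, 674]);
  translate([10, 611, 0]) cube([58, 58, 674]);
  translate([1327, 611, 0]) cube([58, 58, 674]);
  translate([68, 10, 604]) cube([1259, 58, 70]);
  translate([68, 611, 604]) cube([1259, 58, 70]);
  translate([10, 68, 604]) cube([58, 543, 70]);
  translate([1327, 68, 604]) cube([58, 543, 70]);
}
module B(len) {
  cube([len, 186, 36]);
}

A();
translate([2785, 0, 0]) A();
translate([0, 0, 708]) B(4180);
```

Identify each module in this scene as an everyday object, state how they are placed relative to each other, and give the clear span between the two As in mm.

Second table starts at x = 2785; first ends at x = 1395; clear span = 2785 − 1395 = 1390 mm.

A is a table. B is a beam. A beam spans the tops of two tables. The clear span between the two tables is 1390 mm.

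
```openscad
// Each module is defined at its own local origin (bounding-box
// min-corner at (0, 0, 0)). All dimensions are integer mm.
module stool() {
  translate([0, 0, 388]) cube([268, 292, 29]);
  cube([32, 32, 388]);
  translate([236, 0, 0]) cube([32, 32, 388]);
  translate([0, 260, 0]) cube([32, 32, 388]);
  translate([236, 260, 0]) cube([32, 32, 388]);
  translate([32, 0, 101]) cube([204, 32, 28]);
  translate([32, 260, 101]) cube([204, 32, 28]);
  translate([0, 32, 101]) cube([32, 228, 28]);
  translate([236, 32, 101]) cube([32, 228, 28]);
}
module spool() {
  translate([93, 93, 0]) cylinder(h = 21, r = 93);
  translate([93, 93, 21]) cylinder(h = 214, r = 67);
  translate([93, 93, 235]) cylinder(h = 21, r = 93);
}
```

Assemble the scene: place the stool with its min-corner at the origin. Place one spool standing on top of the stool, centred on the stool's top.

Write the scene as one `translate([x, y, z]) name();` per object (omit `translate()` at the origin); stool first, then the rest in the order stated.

stool();
translate([41, 53, 417]) spool();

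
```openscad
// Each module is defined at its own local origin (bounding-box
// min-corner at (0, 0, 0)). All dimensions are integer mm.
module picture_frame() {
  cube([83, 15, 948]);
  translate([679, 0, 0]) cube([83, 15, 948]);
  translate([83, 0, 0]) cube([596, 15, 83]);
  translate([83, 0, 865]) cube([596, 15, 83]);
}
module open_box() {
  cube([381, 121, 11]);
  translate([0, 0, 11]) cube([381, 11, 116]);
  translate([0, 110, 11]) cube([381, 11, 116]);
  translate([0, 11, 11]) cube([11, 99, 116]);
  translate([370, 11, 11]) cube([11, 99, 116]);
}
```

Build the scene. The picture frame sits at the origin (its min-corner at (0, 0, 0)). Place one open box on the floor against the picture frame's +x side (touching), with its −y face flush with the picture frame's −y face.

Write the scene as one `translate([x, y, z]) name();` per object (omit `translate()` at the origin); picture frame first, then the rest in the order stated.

picture_frame();
translate([762, 0, 0]) open_box();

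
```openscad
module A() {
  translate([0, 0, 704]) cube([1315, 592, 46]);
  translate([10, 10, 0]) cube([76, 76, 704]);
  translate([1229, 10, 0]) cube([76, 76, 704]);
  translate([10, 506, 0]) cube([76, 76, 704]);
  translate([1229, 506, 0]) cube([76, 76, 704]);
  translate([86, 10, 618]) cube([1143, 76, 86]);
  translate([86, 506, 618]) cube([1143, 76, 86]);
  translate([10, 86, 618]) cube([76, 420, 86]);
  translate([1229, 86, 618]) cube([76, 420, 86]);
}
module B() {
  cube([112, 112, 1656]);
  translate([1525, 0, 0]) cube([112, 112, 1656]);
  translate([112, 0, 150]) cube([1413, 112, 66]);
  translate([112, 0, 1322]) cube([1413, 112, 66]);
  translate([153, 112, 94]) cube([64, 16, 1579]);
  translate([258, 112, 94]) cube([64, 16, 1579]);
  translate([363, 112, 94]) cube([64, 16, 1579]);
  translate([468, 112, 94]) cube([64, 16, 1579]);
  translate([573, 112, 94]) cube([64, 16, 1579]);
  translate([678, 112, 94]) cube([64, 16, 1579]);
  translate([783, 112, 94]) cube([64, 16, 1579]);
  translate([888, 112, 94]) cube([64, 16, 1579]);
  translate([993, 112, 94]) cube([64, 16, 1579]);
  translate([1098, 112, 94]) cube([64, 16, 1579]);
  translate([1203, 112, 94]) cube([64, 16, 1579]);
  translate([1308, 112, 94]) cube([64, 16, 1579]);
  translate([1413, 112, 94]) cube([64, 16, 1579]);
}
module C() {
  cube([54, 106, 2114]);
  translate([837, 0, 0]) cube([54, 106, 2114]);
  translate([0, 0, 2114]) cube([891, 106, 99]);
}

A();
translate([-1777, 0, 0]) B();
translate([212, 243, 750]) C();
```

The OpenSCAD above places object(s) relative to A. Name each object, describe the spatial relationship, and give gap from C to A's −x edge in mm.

The door frame's min-x is at 212; the table's min-x is 0; gap = 212 mm.

A is a table. B is a fence section. C is a door frame. The fence section is on the floor beside the table on its −x side. The door frame is on top of the table, centred. The gap from the door frame to the table's −x edge is 212 mm.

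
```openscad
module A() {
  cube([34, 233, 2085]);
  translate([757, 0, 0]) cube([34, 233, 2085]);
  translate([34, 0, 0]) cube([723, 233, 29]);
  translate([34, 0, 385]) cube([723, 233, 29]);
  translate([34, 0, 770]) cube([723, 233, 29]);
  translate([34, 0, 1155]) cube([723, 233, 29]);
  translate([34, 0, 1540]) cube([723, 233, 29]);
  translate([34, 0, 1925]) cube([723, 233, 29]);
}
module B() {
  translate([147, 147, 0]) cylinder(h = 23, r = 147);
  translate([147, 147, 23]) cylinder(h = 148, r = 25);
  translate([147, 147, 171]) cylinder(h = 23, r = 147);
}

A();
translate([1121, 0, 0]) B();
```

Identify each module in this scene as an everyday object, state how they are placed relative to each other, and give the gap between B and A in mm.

The spool's nearest face is 330 mm from the bookshelf's +x face.

A is a bookshelf. B is a spool. The spool is on the floor beside the bookshelf on its +x side. The gap between the spool and the bookshelf is 330 mm.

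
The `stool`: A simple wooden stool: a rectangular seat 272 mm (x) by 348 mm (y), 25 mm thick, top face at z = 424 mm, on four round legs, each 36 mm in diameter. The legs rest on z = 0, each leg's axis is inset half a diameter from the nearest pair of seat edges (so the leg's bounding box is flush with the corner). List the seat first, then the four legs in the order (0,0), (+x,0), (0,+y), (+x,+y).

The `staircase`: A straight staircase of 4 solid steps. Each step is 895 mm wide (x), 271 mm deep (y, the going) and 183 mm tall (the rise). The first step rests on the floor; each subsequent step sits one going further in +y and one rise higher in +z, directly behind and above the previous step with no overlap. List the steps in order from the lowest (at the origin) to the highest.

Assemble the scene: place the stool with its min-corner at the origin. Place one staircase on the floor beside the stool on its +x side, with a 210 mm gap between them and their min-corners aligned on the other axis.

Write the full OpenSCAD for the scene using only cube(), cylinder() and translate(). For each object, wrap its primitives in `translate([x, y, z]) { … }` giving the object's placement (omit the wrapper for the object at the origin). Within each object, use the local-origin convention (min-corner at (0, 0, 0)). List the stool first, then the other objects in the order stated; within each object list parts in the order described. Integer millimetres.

translate([0, 0, 399]) cube([272, 348, 25]);
translate([18, 18, 0]) cylinder(h = 399, r = 18);
translate([254, 18, 0]) cylinder(h = 399, r = 18);
translate([18, 330, 0]) cylinder(h = 399, r = 18);
translate([254, 330, 0]) cylinder(h = 399, r = 18);
translate([482, 0, 0]) {
  cube([895, 271, 183]);
  translate([0, 271, 183]) cube([895, 271, 183]);
  translate([0, 542, 366]) cube([895, 271, 183]);
  translate([0, 813, 549]) cube([895, 271, 183]);
}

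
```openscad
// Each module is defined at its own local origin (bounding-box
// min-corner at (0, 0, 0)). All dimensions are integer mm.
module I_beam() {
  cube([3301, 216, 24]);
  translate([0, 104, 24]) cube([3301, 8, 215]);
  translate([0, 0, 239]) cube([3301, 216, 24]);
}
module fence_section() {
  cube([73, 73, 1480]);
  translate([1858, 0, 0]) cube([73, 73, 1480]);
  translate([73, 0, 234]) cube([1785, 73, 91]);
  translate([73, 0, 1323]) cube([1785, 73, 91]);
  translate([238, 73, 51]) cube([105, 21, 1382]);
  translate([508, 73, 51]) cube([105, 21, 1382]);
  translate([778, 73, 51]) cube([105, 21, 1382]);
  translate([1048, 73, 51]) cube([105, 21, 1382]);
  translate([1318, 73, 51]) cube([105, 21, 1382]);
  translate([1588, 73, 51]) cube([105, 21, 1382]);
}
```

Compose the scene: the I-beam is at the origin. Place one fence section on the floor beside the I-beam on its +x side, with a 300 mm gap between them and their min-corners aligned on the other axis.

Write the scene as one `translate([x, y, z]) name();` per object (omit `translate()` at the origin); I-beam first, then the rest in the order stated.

I_beam();
translate([3601, 0, 0]) fence_section();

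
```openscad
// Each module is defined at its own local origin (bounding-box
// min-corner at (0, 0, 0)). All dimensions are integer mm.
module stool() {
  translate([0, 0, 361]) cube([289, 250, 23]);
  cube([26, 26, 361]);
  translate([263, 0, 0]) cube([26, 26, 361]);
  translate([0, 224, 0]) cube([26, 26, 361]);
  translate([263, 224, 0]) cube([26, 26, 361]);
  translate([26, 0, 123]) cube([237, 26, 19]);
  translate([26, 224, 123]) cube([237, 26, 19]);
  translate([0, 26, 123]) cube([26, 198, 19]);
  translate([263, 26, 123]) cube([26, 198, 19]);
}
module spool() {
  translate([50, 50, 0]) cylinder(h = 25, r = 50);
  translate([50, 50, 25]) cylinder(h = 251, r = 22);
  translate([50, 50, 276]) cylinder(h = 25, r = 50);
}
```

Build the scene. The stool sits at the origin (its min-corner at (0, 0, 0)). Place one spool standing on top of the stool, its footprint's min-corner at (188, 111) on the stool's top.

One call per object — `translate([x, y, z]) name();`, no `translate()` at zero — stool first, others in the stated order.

stool();
translate([188, 111, 384]) spool();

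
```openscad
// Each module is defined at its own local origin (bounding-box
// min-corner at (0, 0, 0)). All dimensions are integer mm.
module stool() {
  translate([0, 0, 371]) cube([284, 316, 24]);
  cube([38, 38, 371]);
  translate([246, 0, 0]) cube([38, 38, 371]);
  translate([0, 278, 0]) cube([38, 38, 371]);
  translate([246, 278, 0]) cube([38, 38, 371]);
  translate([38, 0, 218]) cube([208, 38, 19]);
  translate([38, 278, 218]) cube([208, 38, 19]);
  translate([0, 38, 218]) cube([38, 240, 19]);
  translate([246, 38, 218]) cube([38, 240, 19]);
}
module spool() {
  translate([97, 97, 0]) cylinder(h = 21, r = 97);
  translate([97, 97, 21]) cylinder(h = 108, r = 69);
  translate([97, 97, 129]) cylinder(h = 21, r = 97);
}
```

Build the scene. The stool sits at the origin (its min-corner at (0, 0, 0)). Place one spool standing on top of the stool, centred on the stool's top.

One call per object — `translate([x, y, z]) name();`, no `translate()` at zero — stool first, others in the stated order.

stool();
translate([45, 61, 395]) spool();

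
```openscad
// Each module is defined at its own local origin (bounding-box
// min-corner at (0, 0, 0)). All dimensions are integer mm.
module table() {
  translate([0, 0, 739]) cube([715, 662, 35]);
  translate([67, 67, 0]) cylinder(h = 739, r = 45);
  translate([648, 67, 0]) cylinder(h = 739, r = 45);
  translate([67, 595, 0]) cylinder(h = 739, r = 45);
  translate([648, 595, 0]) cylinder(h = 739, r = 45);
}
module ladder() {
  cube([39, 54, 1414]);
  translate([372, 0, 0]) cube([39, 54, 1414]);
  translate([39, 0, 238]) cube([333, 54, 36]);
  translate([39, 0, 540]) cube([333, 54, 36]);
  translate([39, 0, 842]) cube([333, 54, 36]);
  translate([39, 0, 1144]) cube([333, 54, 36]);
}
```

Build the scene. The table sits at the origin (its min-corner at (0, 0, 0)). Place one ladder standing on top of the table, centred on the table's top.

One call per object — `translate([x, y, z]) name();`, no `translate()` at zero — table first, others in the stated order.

table();
translate([152, 304, 774]) ladder();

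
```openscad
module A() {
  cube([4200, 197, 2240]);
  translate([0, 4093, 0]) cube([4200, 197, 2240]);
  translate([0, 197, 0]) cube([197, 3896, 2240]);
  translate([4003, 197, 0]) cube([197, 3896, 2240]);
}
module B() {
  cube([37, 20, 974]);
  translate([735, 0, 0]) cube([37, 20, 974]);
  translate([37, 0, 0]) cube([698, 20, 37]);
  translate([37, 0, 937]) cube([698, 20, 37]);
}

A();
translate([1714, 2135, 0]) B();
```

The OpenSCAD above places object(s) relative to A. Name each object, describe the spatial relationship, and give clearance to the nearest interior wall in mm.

Clearances: x = 1517, y = 1938; minimum 1517 mm.

A is a house frame. B is a picture frame. The picture frame sits inside the house frame, centred. The clearance to the nearest interior wall is 1517 mm.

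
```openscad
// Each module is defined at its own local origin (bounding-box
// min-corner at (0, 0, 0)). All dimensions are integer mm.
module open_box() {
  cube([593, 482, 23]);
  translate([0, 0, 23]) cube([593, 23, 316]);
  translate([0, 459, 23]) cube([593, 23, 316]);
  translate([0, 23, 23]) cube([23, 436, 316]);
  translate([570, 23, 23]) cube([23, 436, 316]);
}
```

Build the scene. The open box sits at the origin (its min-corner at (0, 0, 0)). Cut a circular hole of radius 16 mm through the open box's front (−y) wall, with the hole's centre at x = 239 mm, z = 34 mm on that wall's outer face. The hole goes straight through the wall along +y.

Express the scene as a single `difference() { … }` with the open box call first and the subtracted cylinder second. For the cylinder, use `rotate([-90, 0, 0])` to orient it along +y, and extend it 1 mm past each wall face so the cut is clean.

difference() {
  open_box();
  translate([239, -1, 34]) rotate([-90, 0, 0]) cylinder(h = 25, r = 16);
}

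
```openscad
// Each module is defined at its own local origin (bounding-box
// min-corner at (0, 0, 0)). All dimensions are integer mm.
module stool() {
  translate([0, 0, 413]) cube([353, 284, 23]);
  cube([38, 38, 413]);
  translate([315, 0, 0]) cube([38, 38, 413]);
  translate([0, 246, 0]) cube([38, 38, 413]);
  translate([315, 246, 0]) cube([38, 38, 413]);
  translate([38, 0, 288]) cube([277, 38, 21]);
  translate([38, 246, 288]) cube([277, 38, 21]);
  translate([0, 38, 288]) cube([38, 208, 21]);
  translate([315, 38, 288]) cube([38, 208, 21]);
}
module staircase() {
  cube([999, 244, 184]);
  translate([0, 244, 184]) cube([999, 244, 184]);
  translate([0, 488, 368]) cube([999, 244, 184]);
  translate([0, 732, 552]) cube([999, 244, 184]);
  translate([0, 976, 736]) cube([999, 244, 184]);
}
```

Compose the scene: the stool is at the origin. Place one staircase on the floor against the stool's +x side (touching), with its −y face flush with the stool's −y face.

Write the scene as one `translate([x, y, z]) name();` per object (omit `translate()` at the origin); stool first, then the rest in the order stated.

stool();
translate([353, 0, 0]) staircase();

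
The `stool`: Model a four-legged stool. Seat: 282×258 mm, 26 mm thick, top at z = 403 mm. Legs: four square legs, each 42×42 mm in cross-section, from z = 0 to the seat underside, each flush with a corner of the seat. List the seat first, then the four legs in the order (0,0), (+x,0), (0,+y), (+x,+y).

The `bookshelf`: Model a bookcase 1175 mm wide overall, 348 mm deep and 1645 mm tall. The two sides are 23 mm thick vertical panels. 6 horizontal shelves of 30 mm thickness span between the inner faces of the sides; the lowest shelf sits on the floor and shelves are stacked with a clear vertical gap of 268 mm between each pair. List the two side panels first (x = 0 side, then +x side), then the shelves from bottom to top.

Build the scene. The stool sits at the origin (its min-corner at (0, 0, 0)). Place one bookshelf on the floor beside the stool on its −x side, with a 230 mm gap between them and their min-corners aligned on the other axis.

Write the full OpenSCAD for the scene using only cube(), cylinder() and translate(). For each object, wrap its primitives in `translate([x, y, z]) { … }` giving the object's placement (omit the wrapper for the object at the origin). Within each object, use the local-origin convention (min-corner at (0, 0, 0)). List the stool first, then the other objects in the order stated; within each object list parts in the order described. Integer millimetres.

translate([0, 0, 377]) cube([282, 258, 26]);
cube([42, 42, 377]);
translate([240, 0, 0]) cube([42, 42, 377]);
translate([0, 216, 0]) cube([42, 42, 377]);
translate([240, 216, 0]) cube([42, 42, 377]);
translate([-1405, 0, 0]) {
  cube([23, 348, 1645]);
  translate([1152, 0, 0]) cube([23, 348, 1645]);
  translate([23, 0, 0]) cube([1129, 348, 30]);
  translate([23, 0, 298]) cube([1129, 348, 30]);
  translate([23, 0, 596]) cube([1129, 348, 30]);
  translate([23, 0, 894]) cube([1129, 348, 30]);
  translate([23, 0, 1192]) cube([1129, 348, 30]);
  translate([23, 0, 1490]) cube([1129, 348, 30]);
}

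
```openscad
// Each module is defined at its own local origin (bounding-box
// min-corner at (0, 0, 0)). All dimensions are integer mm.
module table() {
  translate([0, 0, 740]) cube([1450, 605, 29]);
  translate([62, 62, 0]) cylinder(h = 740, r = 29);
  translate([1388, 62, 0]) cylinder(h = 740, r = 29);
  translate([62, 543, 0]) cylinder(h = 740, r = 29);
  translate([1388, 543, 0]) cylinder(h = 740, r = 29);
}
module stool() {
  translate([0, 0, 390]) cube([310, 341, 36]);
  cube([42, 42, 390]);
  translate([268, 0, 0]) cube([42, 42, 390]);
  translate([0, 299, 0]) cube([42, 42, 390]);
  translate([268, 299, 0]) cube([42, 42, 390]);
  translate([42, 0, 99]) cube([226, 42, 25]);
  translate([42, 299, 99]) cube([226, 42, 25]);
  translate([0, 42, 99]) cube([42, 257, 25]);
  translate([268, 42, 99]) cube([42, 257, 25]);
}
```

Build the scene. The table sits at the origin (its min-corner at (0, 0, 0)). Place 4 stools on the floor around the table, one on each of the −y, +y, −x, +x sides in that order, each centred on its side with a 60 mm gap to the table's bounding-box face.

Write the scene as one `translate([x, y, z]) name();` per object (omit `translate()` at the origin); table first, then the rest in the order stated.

table();
translate([570, -401, 0]) stool();
translate([570, 665, 0]) stool();
translate([-370, 132, 0]) stool();
translate([1510, 132, 0]) stool();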